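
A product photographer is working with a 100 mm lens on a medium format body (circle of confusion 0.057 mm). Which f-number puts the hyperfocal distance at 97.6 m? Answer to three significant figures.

f/1.80

Rearrange H = f²/(N·c) + f for N: N = f² / ((H − f)·c).
N = 100² / ((97600 − 100) × 0.057) = 10000 / 5558 ≈ 1.80.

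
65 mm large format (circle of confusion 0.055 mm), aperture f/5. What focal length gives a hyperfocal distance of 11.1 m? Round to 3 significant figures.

55.1 mm

From H = f²/(N·c) + f, with f ≪ H: f ≈ √(H·N·c) = √(11100 × 5 × 0.055) = √3052.5 ≈ 55.25 mm.
Exact: f² + N·c·f − N·c·H = 0 ⇒ f = (−N·c + √((N·c)² + 4·N·c·H))/2 = (−0.275 + √12210)/2 ≈ 55.112 mm ≈ 55.1 mm.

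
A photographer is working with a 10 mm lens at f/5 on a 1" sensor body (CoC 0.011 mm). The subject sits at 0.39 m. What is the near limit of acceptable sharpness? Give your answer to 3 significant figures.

Hyperfocal distance H = f²/(N·c) + f = 10²/(5 × 0.011) + 10 = 100/0.055 + 10 ≈ 1828.2 mm ≈ 1.828 m.
Near limit Dn = s·(H − f)/(H + s − 2f) = 390 × (1828.2 − 10) / (1828.2 + 390 − 2 × 10) = 390 × 1818.2 / 2198.2 ≈ 322.58 mm.

323 mm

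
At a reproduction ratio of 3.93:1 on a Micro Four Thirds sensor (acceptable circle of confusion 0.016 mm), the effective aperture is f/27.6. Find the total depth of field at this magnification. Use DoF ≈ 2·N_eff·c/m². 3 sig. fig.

0.0572 mm

At magnification m, DoF ≈ 2·N_eff·c/m² = 2 × 27.6 × 0.016 / 3.93² = 0.8832 / 15.44 ≈ 0.0572 mm.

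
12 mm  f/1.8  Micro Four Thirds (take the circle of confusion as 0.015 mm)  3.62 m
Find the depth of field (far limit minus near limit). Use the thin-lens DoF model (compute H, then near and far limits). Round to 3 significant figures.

Hyperfocal distance H = f²/(N·c) + f = 12²/(1.8 × 0.015) + 12 = 144/0.027 + 12 ≈ 5345.3 mm ≈ 5.345 m.
Near limit Dn = s·(H − f)/(H + s − 2f) = 3620 × (5345.3 − 12) / (5345.3 + 3620 − 2 × 12) = 3620 × 5333.3 / 8941.3 ≈ 2159.3 mm.
Far limit Df = s·(H − f)/(H − s) = 3620 × (5345.3 − 12) / (5345.3 − 3620) = 3620 × 5333.3 / 1725.3 ≈ 11190.1 mm.
Depth of field = Df − Dn = 11190.1 − 2159.3 ≈ 9030.8 mm ≈ 9.03 m.

9.03 m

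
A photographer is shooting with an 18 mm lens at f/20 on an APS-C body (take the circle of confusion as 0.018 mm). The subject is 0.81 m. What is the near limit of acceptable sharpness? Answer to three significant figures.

Hyperfocal distance H = f²/(N·c) + f = 18²/(20 × 0.018) + 18 = 324/0.36 + 18 ≈ 918.0 mm ≈ 0.918 m.
Near limit Dn = s·(H − f)/(H + s − 2f) = 810 × (918.0 − 18) / (918.0 + 810 − 2 × 18) = 810 × 900.0 / 1692.0 ≈ 430.85 mm.

431 mm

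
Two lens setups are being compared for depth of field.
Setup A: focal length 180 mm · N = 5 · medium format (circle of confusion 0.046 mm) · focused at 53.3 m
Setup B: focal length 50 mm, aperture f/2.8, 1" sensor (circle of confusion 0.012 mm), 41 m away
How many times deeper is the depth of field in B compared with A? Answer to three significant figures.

1.38

Setup A: H = 180²/(5×0.046) + 180 ≈ 141049.6 mm; DoF = Df − Dn = 85566 − 38705 ≈ 46861 mm.
Setup B: H = 50²/(2.8×0.012) + 50 ≈ 74454.8 mm; DoF = Df − Dn = 91186 − 26445 ≈ 64741 mm.
Ratio = 64741 / 46861 ≈ 1.38.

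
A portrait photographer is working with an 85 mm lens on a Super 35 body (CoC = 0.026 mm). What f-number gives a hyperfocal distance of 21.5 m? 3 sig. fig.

f/13

Rearrange H = f²/(N·c) + f for N: N = f² / ((H − f)·c).
N = 85² / ((21500 − 85) × 0.026) = 7225 / 556.8 ≈ 13.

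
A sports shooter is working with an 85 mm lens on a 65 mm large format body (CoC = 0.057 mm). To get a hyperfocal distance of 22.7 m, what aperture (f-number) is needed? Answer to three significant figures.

Rearrange H = f²/(N·c) + f for N: N = f² / ((H − f)·c).
N = 85² / ((22700 − 85) × 0.057) = 7225 / 1289 ≈ 5.60.

f/5.60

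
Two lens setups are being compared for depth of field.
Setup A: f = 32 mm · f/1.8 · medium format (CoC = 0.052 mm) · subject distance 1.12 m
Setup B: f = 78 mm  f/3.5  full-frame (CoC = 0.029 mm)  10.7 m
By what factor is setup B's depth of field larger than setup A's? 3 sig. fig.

Setup A: H = 32²/(1.8×0.052) + 32 ≈ 10972.2 mm; DoF = Df − Dn = 1243.68 − 1018.69 ≈ 224.99 mm.
Setup B: H = 78²/(3.5×0.029) + 78 ≈ 60018.9 mm; DoF = Df − Dn = 13004.5 − 9089.3 ≈ 3915.2 mm.
Ratio = 3915.2 / 224.99 ≈ 17.4.

17.4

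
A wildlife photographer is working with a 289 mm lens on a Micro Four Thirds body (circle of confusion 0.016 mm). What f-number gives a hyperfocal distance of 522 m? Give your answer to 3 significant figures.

Rearrange H = f²/(N·c) + f for N: N = f² / ((H − f)·c).
N = 289² / ((522000 − 289) × 0.016) = 83521 / 8347 ≈ 10.

f/10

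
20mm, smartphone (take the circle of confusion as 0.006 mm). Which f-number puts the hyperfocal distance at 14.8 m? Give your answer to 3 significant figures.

Rearrange H = f²/(N·c) + f for N: N = f² / ((H − f)·c).
N = 20² / ((14800 − 20) × 0.006) = 400 / 88.68 ≈ 4.51.

f/4.51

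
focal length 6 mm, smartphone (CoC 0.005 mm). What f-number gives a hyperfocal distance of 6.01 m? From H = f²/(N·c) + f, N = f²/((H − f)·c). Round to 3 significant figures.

Rearrange H = f²/(N·c) + f for N: N = f² / ((H − f)·c).
N = 6² / ((6010 − 6) × 0.005) = 36 / 30.02 ≈ 1.20.

f/1.20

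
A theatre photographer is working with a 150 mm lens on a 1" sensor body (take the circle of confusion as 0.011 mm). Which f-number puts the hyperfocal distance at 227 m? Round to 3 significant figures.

Rearrange H = f²/(N·c) + f for N: N = f² / ((H − f)·c).
N = 150² / ((227000 − 150) × 0.011) = 22500 / 2495 ≈ 9.02.

f/9.02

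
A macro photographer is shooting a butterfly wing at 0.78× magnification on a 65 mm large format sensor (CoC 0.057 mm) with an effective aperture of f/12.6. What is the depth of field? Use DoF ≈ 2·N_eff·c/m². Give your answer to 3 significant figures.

At magnification m, DoF ≈ 2·N_eff·c/m² = 2 × 12.6 × 0.057 / 0.78² = 1.436 / 0.6084 ≈ 2.36 mm.

2.36 mm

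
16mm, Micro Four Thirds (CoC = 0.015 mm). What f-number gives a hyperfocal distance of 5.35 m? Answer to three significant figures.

Rearrange H = f²/(N·c) + f for N: N = f² / ((H − f)·c).
N = 16² / ((5350 − 16) × 0.015) = 256 / 80.01 ≈ 3.20.

f/3.20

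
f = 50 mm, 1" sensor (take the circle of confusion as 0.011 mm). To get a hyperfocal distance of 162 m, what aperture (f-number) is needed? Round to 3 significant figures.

Rearrange H = f²/(N·c) + f for N: N = f² / ((H − f)·c).
N = 50² / ((162000 − 50) × 0.011) = 2500 / 1781 ≈ 1.40.

f/1.40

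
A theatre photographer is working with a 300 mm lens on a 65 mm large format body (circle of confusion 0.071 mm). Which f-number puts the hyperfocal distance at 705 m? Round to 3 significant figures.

f/1.80

Rearrange H = f²/(N·c) + f for N: N = f² / ((H − f)·c).
N = 300² / ((705000 − 300) × 0.071) = 90000 / 50034 ≈ 1.80.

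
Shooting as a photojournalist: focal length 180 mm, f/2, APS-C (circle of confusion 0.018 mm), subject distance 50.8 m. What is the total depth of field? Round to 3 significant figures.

Hyperfocal distance H = f²/(N·c) + f = 180²/(2 × 0.018) + 180 = 32400/0.036 + 180 ≈ 900180.0 mm ≈ 900.2 m.
Near limit Dn = s·(H − f)/(H + s − 2f) = 50800 × (900180.0 − 180) / (900180.0 + 50800 − 2 × 180) = 50800 × 900000.0 / 950620.0 ≈ 48094.9 mm.
Far limit Df = s·(H − f)/(H − s) = 50800 × (900180.0 − 180) / (900180.0 − 50800) = 50800 × 900000.0 / 849380.0 ≈ 53827.5 mm.
Depth of field = Df − Dn = 53827.5 − 48094.9 ≈ 5732.6 mm ≈ 5.73 m.

5.73 m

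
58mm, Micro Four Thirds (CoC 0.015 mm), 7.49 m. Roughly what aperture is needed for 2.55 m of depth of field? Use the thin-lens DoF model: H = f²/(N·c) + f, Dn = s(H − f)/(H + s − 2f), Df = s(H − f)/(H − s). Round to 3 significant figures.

Write h = H − f = f²/(N·c). The thin-lens limits are Dn = s·h/(h + (s−f)) and Df = s·h/(h − (s−f)), so DoF = Df − Dn = 2·s·(s−f)·h / (h² − (s−f)²).
That is a quadratic in h: DoF·h² − 2·s·(s−f)·h − DoF·(s−f)² = 0 ⇒ h = (s−f)·(s + √(s² + DoF²)) / DoF = 7432 × (7490 + √(7490² + 2550²)) / 2550 = 7432 × (7490 + 7912.18) / 2550 ≈ 44890 mm.
Then N = f²/(c·h) = 58² / (0.015 × 44890) = 3364 / 673.35 ≈ 5.

f/5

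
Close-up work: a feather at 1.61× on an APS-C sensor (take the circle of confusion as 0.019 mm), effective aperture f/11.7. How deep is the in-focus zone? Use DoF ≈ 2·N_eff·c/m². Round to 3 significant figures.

0.172 mm

At magnification m, DoF ≈ 2·N_eff·c/m² = 2 × 11.7 × 0.019 / 1.61² = 0.4446 / 2.592 ≈ 0.172 mm.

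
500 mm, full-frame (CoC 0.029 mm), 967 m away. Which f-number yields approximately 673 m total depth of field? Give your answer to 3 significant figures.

f/2.80

Write h = H − f = f²/(N·c). The thin-lens limits are Dn = s·h/(h + (s−f)) and Df = s·h/(h − (s−f)), so DoF = Df − Dn = 2·s·(s−f)·h / (h² − (s−f)²).
That is a quadratic in h: DoF·h² − 2·s·(s−f)·h − DoF·(s−f)² = 0 ⇒ h = (s−f)·(s + √(s² + DoF²)) / DoF = 966500 × (967000 + √(967000² + 673000²)) / 673000 = 966500 × (967000 + 1178142) / 673000 ≈ 3080653 mm.
Then N = f²/(c·h) = 500² / (0.029 × 3080653) = 250000 / 89339 ≈ 2.80.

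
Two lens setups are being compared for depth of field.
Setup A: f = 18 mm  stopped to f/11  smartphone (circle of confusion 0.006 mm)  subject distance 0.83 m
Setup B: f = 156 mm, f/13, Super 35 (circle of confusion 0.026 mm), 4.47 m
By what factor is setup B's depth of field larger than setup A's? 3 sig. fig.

Setup A: H = 18²/(11×0.006) + 18 ≈ 4927.1 mm; DoF = Df − Dn = 994.50 − 712.20 ≈ 282.30 mm.
Setup B: H = 156²/(13×0.026) + 156 ≈ 72156.0 mm; DoF = Df − Dn = 4754.90 − 4217.31 ≈ 537.59 mm.
Ratio = 537.59 / 282.30 ≈ 1.90.

1.90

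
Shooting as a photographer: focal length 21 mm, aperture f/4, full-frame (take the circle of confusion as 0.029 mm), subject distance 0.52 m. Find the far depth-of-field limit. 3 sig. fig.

0.599 m

Hyperfocal distance H = f²/(N·c) + f = 21²/(4 × 0.029) + 21 = 441/0.116 + 21 ≈ 3822.7 mm ≈ 3.823 m.
Far limit Df = s·(H − f)/(H − s) = 520 × (3822.7 − 21) / (3822.7 − 520) = 520 × 3801.7 / 3302.7 ≈ 598.57 mm ≈ 0.599 m.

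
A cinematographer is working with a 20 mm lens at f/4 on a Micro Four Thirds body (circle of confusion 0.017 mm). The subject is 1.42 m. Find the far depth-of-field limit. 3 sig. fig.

Hyperfocal distance H = f²/(N·c) + f = 20²/(4 × 0.017) + 20 = 400/0.068 + 20 ≈ 5902.4 mm ≈ 5.902 m.
Far limit Df = s·(H − f)/(H − s) = 1420 × (5902.4 − 20) / (5902.4 − 1420) = 1420 × 5882.4 / 4482.4 ≈ 1863.5 mm ≈ 1.86 m.

1.86 m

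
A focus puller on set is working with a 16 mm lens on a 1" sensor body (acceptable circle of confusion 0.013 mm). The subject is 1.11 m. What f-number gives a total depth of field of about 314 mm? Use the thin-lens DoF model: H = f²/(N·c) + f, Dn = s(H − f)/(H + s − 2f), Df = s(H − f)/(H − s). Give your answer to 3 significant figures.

f/2.50

Write h = H − f = f²/(N·c). The thin-lens limits are Dn = s·h/(h + (s−f)) and Df = s·h/(h − (s−f)), so DoF = Df − Dn = 2·s·(s−f)·h / (h² − (s−f)²).
That is a quadratic in h: DoF·h² − 2·s·(s−f)·h − DoF·(s−f)² = 0 ⇒ h = (s−f)·(s + √(s² + DoF²)) / DoF = 1094 × (1110 + √(1110² + 314²)) / 314 = 1094 × (1110 + 1153.56) / 314 ≈ 7886.4 mm.
Then N = f²/(c·h) = 16² / (0.013 × 7886.4) = 256 / 102.52 ≈ 2.50.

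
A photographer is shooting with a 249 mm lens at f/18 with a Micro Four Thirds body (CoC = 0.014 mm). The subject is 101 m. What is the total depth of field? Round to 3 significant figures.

Hyperfocal distance H = f²/(N·c) + f = 249²/(18 × 0.014) + 249 = 62001/0.252 + 249 ≈ 246284.7 mm ≈ 246.3 m.
Near limit Dn = s·(H − f)/(H + s − 2f) = 101000 × (246284.7 − 249) / (246284.7 + 101000 − 2 × 249) = 101000 × 246035.7 / 346786.7 ≈ 71657 mm.
Far limit Df = s·(H − f)/(H − s) = 101000 × (246284.7 − 249) / (246284.7 − 101000) = 101000 × 246035.7 / 145284.7 ≈ 171041 mm.
Depth of field = Df − Dn = 171041 − 71657 ≈ 99384 mm ≈ 99.4 m.

99.4 m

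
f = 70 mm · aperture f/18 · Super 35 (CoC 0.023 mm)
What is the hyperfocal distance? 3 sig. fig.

11.9 m

Hyperfocal distance H = f²/(N·c) + f = 70²/(18 × 0.023) + 70 = 4900/0.414 + 70 ≈ 11905.7 mm ≈ 11.9 m.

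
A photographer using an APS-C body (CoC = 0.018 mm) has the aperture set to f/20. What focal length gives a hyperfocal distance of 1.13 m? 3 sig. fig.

From H = f²/(N·c) + f, with f ≪ H: f ≈ √(H·N·c) = √(1130 × 20 × 0.018) = √406.80 ≈ 20.17 mm.
Exact: f² + N·c·f − N·c·H = 0 ⇒ f = (−N·c + √((N·c)² + 4·N·c·H))/2 = (−0.36 + √1627.3)/2 ≈ 19.990 mm ≈ 20.0 mm.

20.0 mm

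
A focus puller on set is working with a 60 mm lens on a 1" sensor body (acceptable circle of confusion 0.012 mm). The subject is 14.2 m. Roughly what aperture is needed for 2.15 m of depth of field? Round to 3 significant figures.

f/1.60

Write h = H − f = f²/(N·c). The thin-lens limits are Dn = s·h/(h + (s−f)) and Df = s·h/(h − (s−f)), so DoF = Df − Dn = 2·s·(s−f)·h / (h² − (s−f)²).
That is a quadratic in h: DoF·h² − 2·s·(s−f)·h − DoF·(s−f)² = 0 ⇒ h = (s−f)·(s + √(s² + DoF²)) / DoF = 14140 × (14200 + √(14200² + 2150²)) / 2150 = 14140 × (14200 + 14361.8) / 2150 ≈ 187844 mm.
Then N = f²/(c·h) = 60² / (0.012 × 187844) = 3600 / 2254.1 ≈ 1.60.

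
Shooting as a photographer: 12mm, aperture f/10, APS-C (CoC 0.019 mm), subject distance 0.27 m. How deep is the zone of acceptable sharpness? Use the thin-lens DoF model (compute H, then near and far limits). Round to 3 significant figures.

208 mm

Hyperfocal distance H = f²/(N·c) + f = 12²/(10 × 0.019) + 12 = 144/0.19 + 12 ≈ 769.9 mm ≈ 0.770 m.
Near limit Dn = s·(H − f)/(H + s − 2f) = 270 × (769.9 − 12) / (769.9 + 270 − 2 × 12) = 270 × 757.9 / 1015.9 ≈ 201.43 mm.
Far limit Df = s·(H − f)/(H − s) = 270 × (769.9 − 12) / (769.9 − 270) = 270 × 757.9 / 499.9 ≈ 409.35 mm.
Depth of field = Df − Dn = 409.35 − 201.43 ≈ 207.92 mm.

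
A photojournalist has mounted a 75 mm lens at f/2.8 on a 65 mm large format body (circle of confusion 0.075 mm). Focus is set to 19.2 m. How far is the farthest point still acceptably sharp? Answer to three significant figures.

67.1 m

Hyperfocal distance H = f²/(N·c) + f = 75²/(2.8 × 0.075) + 75 = 5625/0.21 + 75 ≈ 26860.7 mm ≈ 26.86 m.
Far limit Df = s·(H − f)/(H − s) = 19200 × (26860.7 − 75) / (26860.7 − 19200) = 19200 × 26785.7 / 7660.7 ≈ 67133 mm ≈ 67.1 m.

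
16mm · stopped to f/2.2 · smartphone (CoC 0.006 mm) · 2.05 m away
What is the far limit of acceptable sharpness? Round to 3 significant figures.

2.29 m

Hyperfocal distance H = f²/(N·c) + f = 16²/(2.2 × 0.006) + 16 = 256/0.0132 + 16 ≈ 19409.9 mm ≈ 19.41 m.
Far limit Df = s·(H − f)/(H − s) = 2050 × (19409.9 − 16) / (19409.9 − 2050) = 2050 × 19393.9 / 17359.9 ≈ 2290.2 mm ≈ 2.29 m.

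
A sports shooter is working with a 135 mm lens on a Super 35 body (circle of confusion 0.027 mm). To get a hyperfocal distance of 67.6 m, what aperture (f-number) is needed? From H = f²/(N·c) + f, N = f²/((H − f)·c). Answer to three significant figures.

f/10

Rearrange H = f²/(N·c) + f for N: N = f² / ((H − f)·c).
N = 135² / ((67600 − 135) × 0.027) = 18225 / 1822 ≈ 10.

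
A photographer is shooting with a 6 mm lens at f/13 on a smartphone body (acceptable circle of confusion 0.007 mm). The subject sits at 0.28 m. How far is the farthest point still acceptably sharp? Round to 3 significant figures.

Hyperfocal distance H = f²/(N·c) + f = 6²/(13 × 0.007) + 6 = 36/0.091 + 6 ≈ 401.6 mm ≈ 0.402 m.
Far limit Df = s·(H − f)/(H − s) = 280 × (401.6 − 6) / (401.6 − 280) = 280 × 395.6 / 121.6 ≈ 910.90 mm ≈ 0.911 m.

0.911 m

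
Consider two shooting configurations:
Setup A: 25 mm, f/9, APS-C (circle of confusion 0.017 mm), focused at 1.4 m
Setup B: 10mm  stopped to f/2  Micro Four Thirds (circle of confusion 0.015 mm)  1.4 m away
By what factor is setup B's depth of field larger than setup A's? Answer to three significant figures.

Setup A: H = 25²/(9×0.017) + 25 ≈ 4110.0 mm; DoF = Df − Dn = 2110.3 − 1047.4 ≈ 1062.9 mm.
Setup B: H = 10²/(2×0.015) + 10 ≈ 3343.3 mm; DoF = Df − Dn = 2401.4 − 988.0 ≈ 1413.4 mm.
Ratio = 1413.4 / 1062.9 ≈ 1.33.

1.33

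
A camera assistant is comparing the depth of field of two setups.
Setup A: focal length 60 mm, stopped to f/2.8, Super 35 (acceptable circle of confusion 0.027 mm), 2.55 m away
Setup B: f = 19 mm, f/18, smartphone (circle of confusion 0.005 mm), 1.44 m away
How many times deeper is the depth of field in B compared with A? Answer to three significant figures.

Setup A: H = 60²/(2.8×0.027) + 60 ≈ 47679.0 mm; DoF = Df − Dn = 2690.70 − 2423.29 ≈ 267.41 mm.
Setup B: H = 19²/(18×0.005) + 19 ≈ 4030.1 mm; DoF = Df − Dn = 2230.0 − 1063.3 ≈ 1166.7 mm.
Ratio = 1166.7 / 267.41 ≈ 4.36.

4.36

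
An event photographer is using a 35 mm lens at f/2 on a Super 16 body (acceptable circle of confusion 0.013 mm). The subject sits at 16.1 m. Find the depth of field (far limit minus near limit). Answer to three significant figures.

12.4 m

Hyperfocal distance H = f²/(N·c) + f = 35²/(2 × 0.013) + 35 = 1225/0.026 + 35 ≈ 47150.4 mm ≈ 47.15 m.
Near limit Dn = s·(H − f)/(H + s − 2f) = 16100 × (47150.4 − 35) / (47150.4 + 16100 − 2 × 35) = 16100 × 47115.4 / 63180.4 ≈ 12006 mm.
Far limit Df = s·(H − f)/(H − s) = 16100 × (47150.4 − 35) / (47150.4 − 16100) = 16100 × 47115.4 / 31050.4 ≈ 24430 mm.
Depth of field = Df − Dn = 24430 − 12006 ≈ 12424 mm ≈ 12.4 m.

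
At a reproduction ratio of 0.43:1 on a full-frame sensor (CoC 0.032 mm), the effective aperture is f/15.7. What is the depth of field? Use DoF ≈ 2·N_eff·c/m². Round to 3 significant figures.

At magnification m, DoF ≈ 2·N_eff·c/m² = 2 × 15.7 × 0.032 / 0.43² = 1.005 / 0.1849 ≈ 5.43 mm.

5.43 mm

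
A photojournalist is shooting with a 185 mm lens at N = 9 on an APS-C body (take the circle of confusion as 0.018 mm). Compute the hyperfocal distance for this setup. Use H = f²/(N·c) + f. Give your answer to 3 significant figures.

211 m

Hyperfocal distance H = f²/(N·c) + f = 185²/(9 × 0.018) + 185 = 34225/0.162 + 185 ≈ 211450.4 mm ≈ 211 m.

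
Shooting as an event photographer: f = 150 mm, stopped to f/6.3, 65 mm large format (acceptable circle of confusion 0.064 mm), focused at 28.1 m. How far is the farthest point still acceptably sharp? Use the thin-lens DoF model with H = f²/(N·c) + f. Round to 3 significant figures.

56.3 m

Hyperfocal distance H = f²/(N·c) + f = 150²/(6.3 × 0.064) + 150 = 22500/0.4032 + 150 ≈ 55953.6 mm ≈ 55.95 m.
Far limit Df = s·(H − f)/(H − s) = 28100 × (55953.6 − 150) / (55953.6 − 28100) = 28100 × 55803.6 / 27853.6 ≈ 56297 mm ≈ 56.3 m.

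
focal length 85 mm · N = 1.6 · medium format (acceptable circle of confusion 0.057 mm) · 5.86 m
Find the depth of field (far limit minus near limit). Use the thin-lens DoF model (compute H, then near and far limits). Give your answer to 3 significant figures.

0.859 m

Hyperfocal distance H = f²/(N·c) + f = 85²/(1.6 × 0.057) + 85 = 7225/0.0912 + 85 ≈ 79306.5 mm ≈ 79.31 m.
Near limit Dn = s·(H − f)/(H + s − 2f) = 5860 × (79306.5 − 85) / (79306.5 + 5860 − 2 × 85) = 5860 × 79221.5 / 84996.5 ≈ 5461.85 mm.
Far limit Df = s·(H − f)/(H − s) = 5860 × (79306.5 − 85) / (79306.5 − 5860) = 5860 × 79221.5 / 73446.5 ≈ 6320.76 mm.
Depth of field = Df − Dn = 6320.76 − 5461.85 ≈ 858.91 mm ≈ 0.859 m.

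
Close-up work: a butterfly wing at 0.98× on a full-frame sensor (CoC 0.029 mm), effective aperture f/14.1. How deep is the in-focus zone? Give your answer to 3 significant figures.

At magnification m, DoF ≈ 2·N_eff·c/m² = 2 × 14.1 × 0.029 / 0.98² = 0.8178 / 0.9604 ≈ 0.852 mm.

0.852 mm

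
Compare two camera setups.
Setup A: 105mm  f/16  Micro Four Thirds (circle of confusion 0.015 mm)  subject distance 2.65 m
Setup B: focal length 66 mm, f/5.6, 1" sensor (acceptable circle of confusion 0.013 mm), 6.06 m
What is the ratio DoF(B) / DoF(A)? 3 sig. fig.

4.16

Setup A: H = 105²/(16×0.015) + 105 ≈ 46042.5 mm; DoF = Df − Dn = 2805.42 − 2510.89 ≈ 294.53 mm.
Setup B: H = 66²/(5.6×0.013) + 66 ≈ 59901.2 mm; DoF = Df − Dn = 6734.6 − 5508.2 ≈ 1226.4 mm.
Ratio = 1226.4 / 294.53 ≈ 4.16.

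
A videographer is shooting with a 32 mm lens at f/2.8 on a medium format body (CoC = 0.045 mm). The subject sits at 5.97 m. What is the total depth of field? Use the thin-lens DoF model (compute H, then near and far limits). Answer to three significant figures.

Hyperfocal distance H = f²/(N·c) + f = 32²/(2.8 × 0.045) + 32 = 1024/0.126 + 32 ≈ 8159.0 mm ≈ 8.159 m.
Near limit Dn = s·(H − f)/(H + s − 2f) = 5970 × (8159.0 − 32) / (8159.0 + 5970 − 2 × 32) = 5970 × 8127.0 / 14065.0 ≈ 3450 mm.
Far limit Df = s·(H − f)/(H − s) = 5970 × (8159.0 − 32) / (8159.0 − 5970) = 5970 × 8127.0 / 2189.0 ≈ 22165 mm.
Depth of field = Df − Dn = 22165 − 3450 ≈ 18715 mm ≈ 18.7 m.

18.7 m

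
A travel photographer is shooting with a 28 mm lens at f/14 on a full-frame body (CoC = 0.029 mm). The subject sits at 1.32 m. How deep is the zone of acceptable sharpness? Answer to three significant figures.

Hyperfocal distance H = f²/(N·c) + f = 28²/(14 × 0.029) + 28 = 784/0.406 + 28 ≈ 1959.0 mm ≈ 1.959 m.
Near limit Dn = s·(H − f)/(H + s − 2f) = 1320 × (1959.0 − 28) / (1959.0 + 1320 − 2 × 28) = 1320 × 1931.0 / 3223.0 ≈ 790.9 mm.
Far limit Df = s·(H − f)/(H − s) = 1320 × (1959.0 − 28) / (1959.0 − 1320) = 1320 × 1931.0 / 639.0 ≈ 3988.8 mm.
Depth of field = Df − Dn = 3988.8 − 790.9 ≈ 3197.9 mm ≈ 3.20 m.

3.20 m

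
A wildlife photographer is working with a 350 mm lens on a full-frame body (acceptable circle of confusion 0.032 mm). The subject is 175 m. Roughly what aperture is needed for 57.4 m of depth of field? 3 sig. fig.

f/3.50

Write h = H − f = f²/(N·c). The thin-lens limits are Dn = s·h/(h + (s−f)) and Df = s·h/(h − (s−f)), so DoF = Df − Dn = 2·s·(s−f)·h / (h² − (s−f)²).
That is a quadratic in h: DoF·h² − 2·s·(s−f)·h − DoF·(s−f)² = 0 ⇒ h = (s−f)·(s + √(s² + DoF²)) / DoF = 174650 × (175000 + √(175000² + 57400²)) / 57400 = 174650 × (175000 + 184173) / 57400 ≈ 1092850 mm.
Then N = f²/(c·h) = 350² / (0.032 × 1092850) = 122500 / 34971 ≈ 3.50.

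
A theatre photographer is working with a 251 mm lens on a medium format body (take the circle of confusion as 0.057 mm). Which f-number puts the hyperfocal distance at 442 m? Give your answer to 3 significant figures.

f/2.50

Rearrange H = f²/(N·c) + f for N: N = f² / ((H − f)·c).
N = 251² / ((442000 − 251) × 0.057) = 63001 / 25180 ≈ 2.50.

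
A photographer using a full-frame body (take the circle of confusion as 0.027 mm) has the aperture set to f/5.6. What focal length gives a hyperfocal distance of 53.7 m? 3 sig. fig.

From H = f²/(N·c) + f, with f ≪ H: f ≈ √(H·N·c) = √(53700 × 5.6 × 0.027) = √8119.4 ≈ 90.11 mm.
Exact: f² + N·c·f − N·c·H = 0 ⇒ f = (−N·c + √((N·c)² + 4·N·c·H))/2 = (−0.1512 + √32478)/2 ≈ 90.032 mm ≈ 90.0 mm.

90.0 mm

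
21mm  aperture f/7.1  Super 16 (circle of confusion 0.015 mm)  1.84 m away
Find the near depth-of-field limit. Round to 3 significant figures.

1.28 m

Hyperfocal distance H = f²/(N·c) + f = 21²/(7.1 × 0.015) + 21 = 441/0.1065 + 21 ≈ 4161.8 mm ≈ 4.162 m.
Near limit Dn = s·(H − f)/(H + s − 2f) = 1840 × (4161.8 − 21) / (4161.8 + 1840 − 2 × 21) = 1840 × 4140.8 / 5959.8 ≈ 1278.4 mm ≈ 1.28 m.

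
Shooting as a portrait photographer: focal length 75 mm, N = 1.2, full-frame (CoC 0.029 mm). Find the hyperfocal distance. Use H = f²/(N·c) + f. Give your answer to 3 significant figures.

Hyperfocal distance H = f²/(N·c) + f = 75²/(1.2 × 0.029) + 75 = 5625/0.0348 + 75 ≈ 161712.9 mm ≈ 162 m.

162 m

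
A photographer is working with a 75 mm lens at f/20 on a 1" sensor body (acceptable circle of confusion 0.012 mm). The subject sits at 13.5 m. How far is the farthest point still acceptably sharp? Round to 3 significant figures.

Hyperfocal distance H = f²/(N·c) + f = 75²/(20 × 0.012) + 75 = 5625/0.24 + 75 ≈ 23512.5 mm ≈ 23.51 m.
Far limit Df = s·(H − f)/(H − s) = 13500 × (23512.5 − 75) / (23512.5 − 13500) = 13500 × 23437.5 / 10012.5 ≈ 31601 mm ≈ 31.6 m.

31.6 m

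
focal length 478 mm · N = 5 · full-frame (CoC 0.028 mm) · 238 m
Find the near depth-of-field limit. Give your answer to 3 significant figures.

Hyperfocal distance H = f²/(N·c) + f = 478²/(5 × 0.028) + 478 = 228484/0.14 + 478 ≈ 1632506.6 mm ≈ 1633 m.
Near limit Dn = s·(H − f)/(H + s − 2f) = 238000 × (1632506.6 − 478) / (1632506.6 + 238000 − 2 × 478) = 238000 × 1632028.6 / 1869550.6 ≈ 207763 mm ≈ 208 m.

208 m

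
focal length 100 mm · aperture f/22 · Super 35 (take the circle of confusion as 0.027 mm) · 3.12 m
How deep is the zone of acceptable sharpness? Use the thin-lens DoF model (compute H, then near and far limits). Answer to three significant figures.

1.16 m

Hyperfocal distance H = f²/(N·c) + f = 100²/(22 × 0.027) + 100 = 10000/0.594 + 100 ≈ 16935.0 mm ≈ 16.94 m.
Near limit Dn = s·(H − f)/(H + s − 2f) = 3120 × (16935.0 − 100) / (16935.0 + 3120 − 2 × 100) = 3120 × 16835.0 / 19855.0 ≈ 2645.4 mm.
Far limit Df = s·(H − f)/(H − s) = 3120 × (16935.0 − 100) / (16935.0 − 3120) = 3120 × 16835.0 / 13815.0 ≈ 3802.0 mm.
Depth of field = Df − Dn = 3802.0 − 2645.4 ≈ 1156.6 mm ≈ 1.16 m.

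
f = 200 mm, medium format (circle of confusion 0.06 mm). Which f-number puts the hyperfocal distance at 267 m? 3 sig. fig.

Rearrange H = f²/(N·c) + f for N: N = f² / ((H − f)·c).
N = 200² / ((267000 − 200) × 0.06) = 40000 / 16008 ≈ 2.50.

f/2.50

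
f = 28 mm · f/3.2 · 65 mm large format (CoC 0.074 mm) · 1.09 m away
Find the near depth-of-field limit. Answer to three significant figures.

0.825 m

Hyperfocal distance H = f²/(N·c) + f = 28²/(3.2 × 0.074) + 28 = 784/0.2368 + 28 ≈ 3338.8 mm ≈ 3.339 m.
Near limit Dn = s·(H − f)/(H + s − 2f) = 1090 × (3338.8 − 28) / (3338.8 + 1090 − 2 × 28) = 1090 × 3310.8 / 4372.8 ≈ 825.28 mm ≈ 0.825 m.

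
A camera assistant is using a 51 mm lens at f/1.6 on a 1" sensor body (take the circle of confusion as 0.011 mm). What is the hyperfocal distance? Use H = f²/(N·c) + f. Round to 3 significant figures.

148 m

Hyperfocal distance H = f²/(N·c) + f = 51²/(1.6 × 0.011) + 51 = 2601/0.0176 + 51 ≈ 147835.1 mm ≈ 148 m.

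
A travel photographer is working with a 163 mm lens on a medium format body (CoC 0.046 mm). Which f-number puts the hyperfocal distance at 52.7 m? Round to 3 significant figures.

Rearrange H = f²/(N·c) + f for N: N = f² / ((H − f)·c).
N = 163² / ((52700 − 163) × 0.046) = 26569 / 2417 ≈ 11.

f/11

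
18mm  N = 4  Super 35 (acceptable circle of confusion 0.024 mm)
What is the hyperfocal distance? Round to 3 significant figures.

3.39 m

Hyperfocal distance H = f²/(N·c) + f = 18²/(4 × 0.024) + 18 = 324/0.096 + 18 ≈ 3393.0 mm ≈ 3.39 m.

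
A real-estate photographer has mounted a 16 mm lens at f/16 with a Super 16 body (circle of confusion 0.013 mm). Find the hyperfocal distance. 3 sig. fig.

Hyperfocal distance H = f²/(N·c) + f = 16²/(16 × 0.013) + 16 = 256/0.208 + 16 ≈ 1246.8 mm ≈ 1.25 m.

1.25 m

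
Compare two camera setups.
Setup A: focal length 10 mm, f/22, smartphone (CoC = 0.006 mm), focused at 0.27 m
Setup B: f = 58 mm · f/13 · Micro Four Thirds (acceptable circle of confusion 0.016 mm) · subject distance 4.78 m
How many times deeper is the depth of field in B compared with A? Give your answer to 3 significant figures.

14.5

Setup A: H = 10²/(22×0.006) + 10 ≈ 767.6 mm; DoF = Df − Dn = 411.08 − 201.01 ≈ 210.07 mm.
Setup B: H = 58²/(13×0.016) + 58 ≈ 16231.1 mm; DoF = Df − Dn = 6751.1 − 3699.8 ≈ 3051.3 mm.
Ratio = 3051.3 / 210.07 ≈ 14.5.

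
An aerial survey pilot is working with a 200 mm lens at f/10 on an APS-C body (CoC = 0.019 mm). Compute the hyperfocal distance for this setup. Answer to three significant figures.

Hyperfocal distance H = f²/(N·c) + f = 200²/(10 × 0.019) + 200 = 40000/0.19 + 200 ≈ 210726.3 mm ≈ 211 m.

211 m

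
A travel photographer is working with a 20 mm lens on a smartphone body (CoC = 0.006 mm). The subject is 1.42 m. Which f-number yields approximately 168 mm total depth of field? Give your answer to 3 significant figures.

f/2.81

Write h = H − f = f²/(N·c). The thin-lens limits are Dn = s·h/(h + (s−f)) and Df = s·h/(h − (s−f)), so DoF = Df − Dn = 2·s·(s−f)·h / (h² − (s−f)²).
That is a quadratic in h: DoF·h² − 2·s·(s−f)·h − DoF·(s−f)² = 0 ⇒ h = (s−f)·(s + √(s² + DoF²)) / DoF = 1400 × (1420 + √(1420² + 168²)) / 168 = 1400 × (1420 + 1429.90) / 168 ≈ 23749 mm.
Then N = f²/(c·h) = 20² / (0.006 × 23749) = 400 / 142.50 ≈ 2.81.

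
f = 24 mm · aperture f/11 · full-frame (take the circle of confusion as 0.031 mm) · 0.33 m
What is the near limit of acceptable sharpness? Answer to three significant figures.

279 mm

Hyperfocal distance H = f²/(N·c) + f = 24²/(11 × 0.031) + 24 = 576/0.341 + 24 ≈ 1713.1 mm ≈ 1.713 m.
Near limit Dn = s·(H − f)/(H + s − 2f) = 330 × (1713.1 − 24) / (1713.1 + 330 − 2 × 24) = 330 × 1689.1 / 1995.1 ≈ 279.39 mm.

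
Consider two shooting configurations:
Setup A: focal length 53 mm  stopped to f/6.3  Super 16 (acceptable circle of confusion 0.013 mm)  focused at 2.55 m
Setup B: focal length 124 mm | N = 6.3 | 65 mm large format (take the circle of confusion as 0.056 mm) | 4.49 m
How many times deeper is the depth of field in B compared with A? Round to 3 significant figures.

Setup A: H = 53²/(6.3×0.013) + 53 ≈ 34350.9 mm; DoF = Df − Dn = 2750.23 − 2376.95 ≈ 373.28 mm.
Setup B: H = 124²/(6.3×0.056) + 124 ≈ 43706.8 mm; DoF = Df − Dn = 4989.87 − 4081.16 ≈ 908.71 mm.
Ratio = 908.71 / 373.28 ≈ 2.43.

2.43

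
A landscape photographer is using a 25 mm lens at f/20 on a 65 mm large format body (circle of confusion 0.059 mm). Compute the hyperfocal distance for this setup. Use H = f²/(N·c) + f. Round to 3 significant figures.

Hyperfocal distance H = f²/(N·c) + f = 25²/(20 × 0.059) + 25 = 625/1.18 + 25 ≈ 554.7 mm ≈ 0.555 m.

0.555 m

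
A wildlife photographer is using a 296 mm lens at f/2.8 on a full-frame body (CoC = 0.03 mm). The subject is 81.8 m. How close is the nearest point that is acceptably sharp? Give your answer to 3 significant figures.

75.9 m

Hyperfocal distance H = f²/(N·c) + f = 296²/(2.8 × 0.03) + 296 = 87616/0.084 + 296 ≈ 1043343.6 mm ≈ 1043 m.
Near limit Dn = s·(H − f)/(H + s − 2f) = 81800 × (1043343.6 − 296) / (1043343.6 + 81800 − 2 × 296) = 81800 × 1043047.6 / 1124551.6 ≈ 75871 mm ≈ 75.9 m.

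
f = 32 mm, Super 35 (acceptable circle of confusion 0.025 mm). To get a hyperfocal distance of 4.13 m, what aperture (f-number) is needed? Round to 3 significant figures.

f/10

Rearrange H = f²/(N·c) + f for N: N = f² / ((H − f)·c).
N = 32² / ((4130 − 32) × 0.025) = 1024 / 102.5 ≈ 10.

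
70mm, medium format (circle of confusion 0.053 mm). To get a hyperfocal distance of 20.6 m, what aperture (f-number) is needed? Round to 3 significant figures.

f/4.50

Rearrange H = f²/(N·c) + f for N: N = f² / ((H − f)·c).
N = 70² / ((20600 − 70) × 0.053) = 4900 / 1088 ≈ 4.50.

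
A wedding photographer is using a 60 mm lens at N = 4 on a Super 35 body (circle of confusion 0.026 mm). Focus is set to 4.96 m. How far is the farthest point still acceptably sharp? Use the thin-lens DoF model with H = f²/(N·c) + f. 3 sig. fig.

Hyperfocal distance H = f²/(N·c) + f = 60²/(4 × 0.026) + 60 = 3600/0.104 + 60 ≈ 34675.4 mm ≈ 34.68 m.
Far limit Df = s·(H − f)/(H − s) = 4960 × (34675.4 − 60) / (34675.4 − 4960) = 4960 × 34615.4 / 29715.4 ≈ 5777.9 mm ≈ 5.78 m.

5.78 m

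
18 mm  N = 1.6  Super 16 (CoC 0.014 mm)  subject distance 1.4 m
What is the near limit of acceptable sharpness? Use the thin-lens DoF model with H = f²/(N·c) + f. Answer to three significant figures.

Hyperfocal distance H = f²/(N·c) + f = 18²/(1.6 × 0.014) + 18 = 324/0.0224 + 18 ≈ 14482.3 mm ≈ 14.48 m.
Near limit Dn = s·(H − f)/(H + s − 2f) = 1400 × (14482.3 − 18) / (14482.3 + 1400 − 2 × 18) = 1400 × 14464.3 / 15846.3 ≈ 1277.9 mm ≈ 1.28 m.

1.28 m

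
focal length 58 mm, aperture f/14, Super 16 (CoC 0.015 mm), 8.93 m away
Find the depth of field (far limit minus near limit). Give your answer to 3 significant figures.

Hyperfocal distance H = f²/(N·c) + f = 58²/(14 × 0.015) + 58 = 3364/0.21 + 58 ≈ 16077.0 mm ≈ 16.08 m.
Near limit Dn = s·(H − f)/(H + s − 2f) = 8930 × (16077.0 − 58) / (16077.0 + 8930 − 2 × 58) = 8930 × 16019.0 / 24891.0 ≈ 5747 mm.
Far limit Df = s·(H − f)/(H − s) = 8930 × (16077.0 − 58) / (16077.0 − 8930) = 8930 × 16019.0 / 7147.0 ≈ 20015 mm.
Depth of field = Df − Dn = 20015 − 5747 ≈ 14268 mm ≈ 14.3 m.

14.3 m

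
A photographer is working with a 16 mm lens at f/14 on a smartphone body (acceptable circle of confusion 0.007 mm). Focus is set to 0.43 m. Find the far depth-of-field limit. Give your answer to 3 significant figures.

Hyperfocal distance H = f²/(N·c) + f = 16²/(14 × 0.007) + 16 = 256/0.098 + 16 ≈ 2628.2 mm ≈ 2.628 m.
Far limit Df = s·(H − f)/(H − s) = 430 × (2628.2 − 16) / (2628.2 − 430) = 430 × 2612.2 / 2198.2 ≈ 510.98 mm ≈ 0.511 m.

0.511 m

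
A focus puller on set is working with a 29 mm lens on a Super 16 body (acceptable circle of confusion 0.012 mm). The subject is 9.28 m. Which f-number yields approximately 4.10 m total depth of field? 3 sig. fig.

Write h = H − f = f²/(N·c). The thin-lens limits are Dn = s·h/(h + (s−f)) and Df = s·h/(h − (s−f)), so DoF = Df − Dn = 2·s·(s−f)·h / (h² − (s−f)²).
That is a quadratic in h: DoF·h² − 2·s·(s−f)·h − DoF·(s−f)² = 0 ⇒ h = (s−f)·(s + √(s² + DoF²)) / DoF = 9251 × (9280 + √(9280² + 4100²)) / 4100 = 9251 × (9280 + 10145.4) / 4100 ≈ 43830 mm.
Then N = f²/(c·h) = 29² / (0.012 × 43830) = 841 / 525.96 ≈ 1.60.

f/1.60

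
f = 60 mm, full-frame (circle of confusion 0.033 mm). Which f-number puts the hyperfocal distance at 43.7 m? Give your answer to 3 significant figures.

Rearrange H = f²/(N·c) + f for N: N = f² / ((H − f)·c).
N = 60² / ((43700 − 60) × 0.033) = 3600 / 1440 ≈ 2.50.

f/2.50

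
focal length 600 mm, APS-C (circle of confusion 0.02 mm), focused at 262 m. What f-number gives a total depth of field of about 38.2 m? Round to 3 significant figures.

Write h = H − f = f²/(N·c). The thin-lens limits are Dn = s·h/(h + (s−f)) and Df = s·h/(h − (s−f)), so DoF = Df − Dn = 2·s·(s−f)·h / (h² − (s−f)²).
That is a quadratic in h: DoF·h² − 2·s·(s−f)·h − DoF·(s−f)² = 0 ⇒ h = (s−f)·(s + √(s² + DoF²)) / DoF = 261400 × (262000 + √(262000² + 38200²)) / 38200 = 261400 × (262000 + 264770) / 38200 ≈ 3604652 mm.
Then N = f²/(c·h) = 600² / (0.02 × 3604652) = 360000 / 72093 ≈ 4.99.

f/4.99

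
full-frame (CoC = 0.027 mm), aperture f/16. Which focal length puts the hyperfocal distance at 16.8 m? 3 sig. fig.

85.0 mm

From H = f²/(N·c) + f, with f ≪ H: f ≈ √(H·N·c) = √(16800 × 16 × 0.027) = √7257.6 ≈ 85.19 mm.
Exact: f² + N·c·f − N·c·H = 0 ⇒ f = (−N·c + √((N·c)² + 4·N·c·H))/2 = (−0.432 + √29031)/2 ≈ 84.976 mm ≈ 85.0 mm.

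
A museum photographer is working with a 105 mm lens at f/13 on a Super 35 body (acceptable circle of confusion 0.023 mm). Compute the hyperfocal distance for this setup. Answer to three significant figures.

Hyperfocal distance H = f²/(N·c) + f = 105²/(13 × 0.023) + 105 = 11025/0.299 + 105 ≈ 36977.9 mm ≈ 37.0 m.

37.0 m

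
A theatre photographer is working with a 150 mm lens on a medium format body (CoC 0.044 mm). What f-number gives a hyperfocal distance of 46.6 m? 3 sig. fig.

f/11

Rearrange H = f²/(N·c) + f for N: N = f² / ((H − f)·c).
N = 150² / ((46600 − 150) × 0.044) = 22500 / 2044 ≈ 11.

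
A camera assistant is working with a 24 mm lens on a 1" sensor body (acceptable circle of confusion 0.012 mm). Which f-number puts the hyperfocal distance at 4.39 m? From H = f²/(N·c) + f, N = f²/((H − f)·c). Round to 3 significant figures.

Rearrange H = f²/(N·c) + f for N: N = f² / ((H − f)·c).
N = 24² / ((4390 − 24) × 0.012) = 576 / 52.39 ≈ 11.

f/11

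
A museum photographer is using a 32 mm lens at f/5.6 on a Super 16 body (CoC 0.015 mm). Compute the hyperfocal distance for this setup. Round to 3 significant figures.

12.2 m

Hyperfocal distance H = f²/(N·c) + f = 32²/(5.6 × 0.015) + 32 = 1024/0.084 + 32 ≈ 12222.5 mm ≈ 12.2 m.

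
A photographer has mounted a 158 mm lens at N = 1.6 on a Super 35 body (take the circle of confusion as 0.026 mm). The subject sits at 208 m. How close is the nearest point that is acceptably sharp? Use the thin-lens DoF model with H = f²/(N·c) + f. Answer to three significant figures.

Hyperfocal distance H = f²/(N·c) + f = 158²/(1.6 × 0.026) + 158 = 24964/0.0416 + 158 ≈ 600254.2 mm ≈ 600.3 m.
Near limit Dn = s·(H − f)/(H + s − 2f) = 208000 × (600254.2 − 158) / (600254.2 + 208000 − 2 × 158) = 208000 × 600096.2 / 807938.2 ≈ 154492 mm ≈ 154 m.

154 m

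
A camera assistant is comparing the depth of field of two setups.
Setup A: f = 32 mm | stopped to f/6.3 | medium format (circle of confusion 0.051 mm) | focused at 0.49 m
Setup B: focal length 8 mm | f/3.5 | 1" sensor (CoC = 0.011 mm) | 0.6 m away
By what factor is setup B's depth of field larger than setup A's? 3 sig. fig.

3.40

Setup A: H = 32²/(6.3×0.051) + 32 ≈ 3219.1 mm; DoF = Df − Dn = 572.23 − 428.43 ≈ 143.80 mm.
Setup B: H = 8²/(3.5×0.011) + 8 ≈ 1670.3 mm; DoF = Df − Dn = 931.86 − 442.44 ≈ 489.42 mm.
Ratio = 489.42 / 143.80 ≈ 3.40.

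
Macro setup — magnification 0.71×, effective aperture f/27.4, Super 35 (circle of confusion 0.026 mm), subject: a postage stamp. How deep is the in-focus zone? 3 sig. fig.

At magnification m, DoF ≈ 2·N_eff·c/m² = 2 × 27.4 × 0.026 / 0.71² = 1.425 / 0.5041 ≈ 2.83 mm.

2.83 mm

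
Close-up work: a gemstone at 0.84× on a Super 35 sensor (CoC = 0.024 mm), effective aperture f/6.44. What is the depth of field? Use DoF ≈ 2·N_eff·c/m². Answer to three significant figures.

0.438 mm

At magnification m, DoF ≈ 2·N_eff·c/m² = 2 × 6.44 × 0.024 / 0.84² = 0.3091 / 0.7056 ≈ 0.438 mm.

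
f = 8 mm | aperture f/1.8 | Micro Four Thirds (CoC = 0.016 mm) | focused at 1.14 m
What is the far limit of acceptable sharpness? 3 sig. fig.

Hyperfocal distance H = f²/(N·c) + f = 8²/(1.8 × 0.016) + 8 = 64/0.0288 + 8 ≈ 2230.2 mm ≈ 2.230 m.
Far limit Df = s·(H − f)/(H − s) = 1140 × (2230.2 − 8) / (2230.2 − 1140) = 1140 × 2222.2 / 1090.2 ≈ 2323.7 mm ≈ 2.32 m.

2.32 m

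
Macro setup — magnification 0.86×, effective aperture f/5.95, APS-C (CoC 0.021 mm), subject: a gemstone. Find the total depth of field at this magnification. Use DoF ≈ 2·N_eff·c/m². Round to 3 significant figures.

At magnification m, DoF ≈ 2·N_eff·c/m² = 2 × 5.95 × 0.021 / 0.86² = 0.2499 / 0.7396 ≈ 0.338 mm.

0.338 mm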